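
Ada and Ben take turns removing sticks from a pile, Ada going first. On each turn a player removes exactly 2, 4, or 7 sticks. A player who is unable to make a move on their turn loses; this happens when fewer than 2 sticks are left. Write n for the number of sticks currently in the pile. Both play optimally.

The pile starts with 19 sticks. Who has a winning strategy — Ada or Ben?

Label each position W (a win for the player to move) or L (a loss). A position with no legal move is L; any other position is W exactly when some move reaches an L, and L when every move reaches a W.
n=0: no move → L
n=1: no move → L
n=2: →0(L), so W
n=3: →1(L), so W
n=4: →0(L), so W
n=5: →1(L), so W
n=6: →4(W), 2(W) — all W, so L
n=7: →0(L), so W
n=8: →6(L), so W
n=9: →7(W), 5(W), 2(W) — all W, so L
n=10: →6(L), so W
n=11: →9(L), so W
n=12: →10(W), 8(W), 5(W) — all W, so L
n=13: →9(L), so W
n=14: →12(L), so W
n=15: →13(W), 11(W), 8(W) — all W, so L
n=16: →12(L), so W
n=17: →15(L), so W
n=18: →16(W), 14(W), 11(W) — all W, so L
n=19: →15(L), so W
The starting position 19 is W: Ada should remove 4, leaving 15, handing over an L position.

Ada wins.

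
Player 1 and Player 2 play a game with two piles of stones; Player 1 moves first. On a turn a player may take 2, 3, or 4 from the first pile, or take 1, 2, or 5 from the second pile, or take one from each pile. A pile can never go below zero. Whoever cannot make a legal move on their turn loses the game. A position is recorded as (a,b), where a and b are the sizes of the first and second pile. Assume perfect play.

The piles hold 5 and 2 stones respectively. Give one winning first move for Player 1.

Build the W/L table. Terminal = L. A non-terminal position is W if it has a move to some L; otherwise it is L.
No move ever increases a pile, so every position that can arise here has a ≤ 5 and b ≤ 2; it is enough to label the cells with 0 ≤ a ≤ 5 and 0 ≤ b ≤ 2.
Every move lowers a or b (never raises either), so fill the grid row by row in increasing a, and left to right within a row: each cell's successors are then already labelled.
      b=0  b=1  b=2
a=0:    L    W    W
a=1:    L    W    W
a=2:    W    W    L
a=3:    W    L    W
a=4:    W    L    W
a=5:    W    W    W
Cells with no legal move (terminal, hence L): (0,0), (1,0).
The remaining L cells, each justified by listing all of its moves:
(2,2): only reaches (0,2)(W), (2,1)(W), (2,0)(W), (1,1)(W), all W → L
(3,1): only reaches (1,1)(W), (0,1)(W), (3,0)(W), (2,0)(W), all W → L
(4,1): only reaches (2,1)(W), (1,1)(W), (0,1)(W), (4,0)(W), (3,0)(W), all W → L
Every other cell has at least one move into one of the L cells above, so it is W.
From (5,2), the L positions reachable in one move are: (2,2), (4,1). Any move reaching one of these is winning.

Move to (2,2).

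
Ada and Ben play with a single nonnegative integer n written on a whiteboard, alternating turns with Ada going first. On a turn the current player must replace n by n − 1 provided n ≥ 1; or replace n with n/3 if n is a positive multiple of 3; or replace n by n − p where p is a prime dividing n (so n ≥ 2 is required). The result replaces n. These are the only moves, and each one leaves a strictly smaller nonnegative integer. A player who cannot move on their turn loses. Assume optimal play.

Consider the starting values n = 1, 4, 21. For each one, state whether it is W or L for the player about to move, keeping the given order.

1: W, 4: L, 21: W

Build the W/L table. Terminal = L. A non-terminal position is W if it has a move to some L; otherwise it is L.
n=0: no move → L
n=1: can move to 0, which is L ⇒ W
n=2: can move to 0, which is L ⇒ W
n=3: can move to 0, which is L ⇒ W
n=4: moves to 2(W), 3(W); every one is W ⇒ L
n=5: can move to 0, which is L ⇒ W
n=6: can move to 4, which is L ⇒ W
n=7: can move to 0, which is L ⇒ W
n=8: moves to 6(W), 7(W); every one is W ⇒ L
n=9: can move to 8, which is L ⇒ W
n=10: can move to 8, which is L ⇒ W
n=11: can move to 0, which is L ⇒ W
n=12: can move to 4, which is L ⇒ W
n=13: can move to 0, which is L ⇒ W
n=14: moves to 7(W), 12(W), 13(W); every one is W ⇒ L
n=15: can move to 14, which is L ⇒ W
n=16: can move to 14, which is L ⇒ W
n=17: can move to 0, which is L ⇒ W
n=18: moves to 6(W), 15(W), 16(W), 17(W); every one is W ⇒ L
n=19: can move to 0, which is L ⇒ W
n=20: can move to 18, which is L ⇒ W
n=21: can move to 14, which is L ⇒ W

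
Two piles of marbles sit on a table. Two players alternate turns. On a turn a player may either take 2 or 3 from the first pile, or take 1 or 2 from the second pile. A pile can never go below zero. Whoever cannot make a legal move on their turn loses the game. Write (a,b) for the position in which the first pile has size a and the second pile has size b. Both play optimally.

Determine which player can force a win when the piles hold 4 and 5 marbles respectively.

Work bottom-up. With no move the player to move loses. Otherwise the position is W if at least one move leads to an L position for the opponent, and L if every move leads to a W.
No move ever increases a pile, so every position that can arise here has a ≤ 4 and b ≤ 5; it is enough to label the cells with 0 ≤ a ≤ 4 and 0 ≤ b ≤ 5.
Every move lowers a or b (never raises either), so fill the grid row by row in increasing a, and left to right within a row: each cell's successors are then already labelled.
      b=0  b=1  b=2  b=3  b=4  b=5
a=0:    L    W    W    L    W    W
a=1:    L    W    W    L    W    W
a=2:    W    L    W    W    L    W
a=3:    W    L    W    W    L    W
a=4:    W    W    L    W    W    L
Cells with no legal move (terminal, hence L): (0,0), (1,0).
The remaining L cells, each justified by listing all of its moves:
(0,3): moves to (0,2)(W), (0,1)(W); every one is W ⇒ L
(1,3): moves to (1,2)(W), (1,1)(W); every one is W ⇒ L
(2,1): moves to (0,1)(W), (2,0)(W); every one is W ⇒ L
(2,4): moves to (0,4)(W), (2,3)(W), (2,2)(W); every one is W ⇒ L
(3,1): moves to (1,1)(W), (0,1)(W), (3,0)(W); every one is W ⇒ L
(3,4): moves to (1,4)(W), (0,4)(W), (3,3)(W), (3,2)(W); every one is W ⇒ L
(4,2): moves to (2,2)(W), (1,2)(W), (4,1)(W), (4,0)(W); every one is W ⇒ L
(4,5): moves to (2,5)(W), (1,5)(W), (4,4)(W), (4,3)(W); every one is W ⇒ L
Every other cell has at least one move into one of the L cells above, so it is W.
Every move from (4,5) reaches a W position, so the mover loses.

The second player wins.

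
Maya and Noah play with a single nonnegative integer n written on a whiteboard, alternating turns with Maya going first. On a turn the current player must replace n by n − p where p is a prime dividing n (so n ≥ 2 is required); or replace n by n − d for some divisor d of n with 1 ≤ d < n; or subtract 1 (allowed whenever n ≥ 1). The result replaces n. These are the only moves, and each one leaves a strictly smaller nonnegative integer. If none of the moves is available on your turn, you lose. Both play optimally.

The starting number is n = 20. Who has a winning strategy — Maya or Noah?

Noah wins.

Compute win/loss labels from the base case upward. A position with no move is L. Any other position is W if it can reach an L in one move, else L.
n=0: no move → L
n=1: →0(L), so W
n=2: →0(L), so W
n=3: →0(L), so W
n=4: →2(W), 3(W) — all W, so L
n=5: →0(L), so W
n=6: →4(L), so W
n=7: →0(L), so W
n=8: →4(L), so W
n=9: →6(W), 8(W) — all W, so L
n=10: →9(L), so W
n=11: →0(L), so W
n=12: →9(L), so W
n=13: →0(L), so W
n=14: →7(W), 12(W), 13(W) — all W, so L
n=15: →14(L), so W
n=16: →14(L), so W
n=17: →0(L), so W
n=18: →9(L), so W
n=19: →0(L), so W
n=20: →10(W), 15(W), 16(W), 18(W), 19(W) — all W, so L
Every move from 20 reaches a W position, so the mover loses.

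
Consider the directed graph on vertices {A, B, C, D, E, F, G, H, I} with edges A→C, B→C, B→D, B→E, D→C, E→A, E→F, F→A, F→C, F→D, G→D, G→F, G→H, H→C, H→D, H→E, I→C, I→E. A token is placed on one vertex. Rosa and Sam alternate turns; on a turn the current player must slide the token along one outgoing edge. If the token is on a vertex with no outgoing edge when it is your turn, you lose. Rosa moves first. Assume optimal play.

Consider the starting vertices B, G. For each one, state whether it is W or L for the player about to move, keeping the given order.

B: W, G: L

Classify positions by backward induction: terminal positions (no move available) are L. From any other position, the mover wins iff some move reaches an L.
Every edge goes from a vertex to one that appears earlier in the order C, D, A, F, E, I, B, H, G, so processing vertices in that order labels each vertex after all of its successors.
C: no outgoing edge → L
D: →C(L), so W
A: →C(L), so W
F: →C(L), so W
E: →F(W), A(W) — all W, so L
I: →E(L), so W
B: →E(L), so W
H: →E(L), so W
G: →H(W), F(W), D(W) — all W, so L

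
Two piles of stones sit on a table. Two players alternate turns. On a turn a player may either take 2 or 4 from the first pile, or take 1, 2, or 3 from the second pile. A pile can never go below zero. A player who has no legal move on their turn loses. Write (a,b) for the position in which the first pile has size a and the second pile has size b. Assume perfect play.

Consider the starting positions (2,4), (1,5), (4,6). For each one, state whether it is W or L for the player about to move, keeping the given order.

(2,4): W, (1,5): W, (4,6): L

Classify positions by backward induction: terminal positions (no move available) are L. From any other position, the mover wins iff some move reaches an L.
No move ever increases a pile, so every position that can arise here has a ≤ 4 and b ≤ 6; it is enough to label the cells with 0 ≤ a ≤ 4 and 0 ≤ b ≤ 6.
Every move lowers a or b (never raises either), so fill the grid row by row in increasing a, and left to right within a row: each cell's successors are then already labelled.
      b=0  b=1  b=2  b=3  b=4  b=5  b=6
a=0:    L    W    W    W    L    W    W
a=1:    L    W    W    W    L    W    W
a=2:    W    L    W    W    W    L    W
a=3:    W    L    W    W    W    L    W
a=4:    W    W    L    W    W    W    L
Cells with no legal move (terminal, hence L): (0,0), (1,0).
The remaining L cells, each justified by listing all of its moves:
(0,4): L (options (0,3)(W), (0,2)(W), (0,1)(W) are all W)
(1,4): L (options (1,3)(W), (1,2)(W), (1,1)(W) are all W)
(2,1): L (options (0,1)(W), (2,0)(W) are all W)
(2,5): L (options (0,5)(W), (2,4)(W), (2,3)(W), (2,2)(W) are all W)
(3,1): L (options (1,1)(W), (3,0)(W) are all W)
(3,5): L (options (1,5)(W), (3,4)(W), (3,3)(W), (3,2)(W) are all W)
(4,2): L (options (2,2)(W), (0,2)(W), (4,1)(W), (4,0)(W) are all W)
(4,6): L (options (2,6)(W), (0,6)(W), (4,5)(W), (4,4)(W), (4,3)(W) are all W)
Every other cell has at least one move into one of the L cells above, so it is W.
(2,4): the move to (0,4) reaches an L cell, so W
(1,5): the move to (1,4) reaches an L cell, so W
(4,6): one of the L cells justified above, so L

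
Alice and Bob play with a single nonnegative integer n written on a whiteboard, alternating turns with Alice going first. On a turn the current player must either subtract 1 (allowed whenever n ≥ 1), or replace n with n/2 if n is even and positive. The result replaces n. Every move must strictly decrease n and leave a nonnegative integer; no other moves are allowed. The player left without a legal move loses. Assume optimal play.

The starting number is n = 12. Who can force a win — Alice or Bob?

Alice wins.

Build the W/L table. Terminal = L. A non-terminal position is W if it has a move to some L; otherwise it is L.
n=0: no move → L
n=1: reaches L-position 0 → W
n=2: only reaches 1(W), which is W → L
n=3: reaches L-position 2 → W
n=4: reaches L-position 2 → W
n=5: only reaches 4(W), which is W → L
n=6: reaches L-position 5 → W
n=7: only reaches 6(W), which is W → L
n=8: reaches L-position 7 → W
n=9: only reaches 8(W), which is W → L
n=10: reaches L-position 5 → W
n=11: only reaches 10(W), which is W → L
n=12: reaches L-position 11 → W
The starting position 12 is W: Alice should move to 11, handing over an L position.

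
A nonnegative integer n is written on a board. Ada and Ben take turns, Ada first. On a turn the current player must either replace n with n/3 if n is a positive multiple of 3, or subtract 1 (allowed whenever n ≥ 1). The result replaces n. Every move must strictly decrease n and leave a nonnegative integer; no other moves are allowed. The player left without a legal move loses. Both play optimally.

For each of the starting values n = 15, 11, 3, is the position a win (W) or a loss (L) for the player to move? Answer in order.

Work bottom-up. With no move the player to move loses. Otherwise the position is W if at least one move leads to an L position for the opponent, and L if every move leads to a W.
n=0: no move → L
n=1: can move to 0, which is L ⇒ W
n=2: the only move is to 1(W), a W ⇒ L
n=3: can move to 2, which is L ⇒ W
n=4: the only move is to 3(W), a W ⇒ L
n=5: can move to 4, which is L ⇒ W
n=6: can move to 2, which is L ⇒ W
n=7: the only move is to 6(W), a W ⇒ L
n=8: can move to 7, which is L ⇒ W
n=9: moves to 3(W), 8(W); every one is W ⇒ L
n=10: can move to 9, which is L ⇒ W
n=11: the only move is to 10(W), a W ⇒ L
n=12: can move to 4, which is L ⇒ W
n=13: the only move is to 12(W), a W ⇒ L
n=14: can move to 13, which is L ⇒ W
n=15: moves to 5(W), 14(W); every one is W ⇒ L

15: L, 11: L, 3: W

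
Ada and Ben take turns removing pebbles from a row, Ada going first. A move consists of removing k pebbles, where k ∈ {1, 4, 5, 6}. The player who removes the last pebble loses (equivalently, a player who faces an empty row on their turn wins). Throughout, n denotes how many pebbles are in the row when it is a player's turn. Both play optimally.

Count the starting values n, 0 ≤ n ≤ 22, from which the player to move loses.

6

Build the W/L table. Terminal = W. A non-terminal position is W if it has a move to some L; otherwise it is L.
n=0: no move; the opponent has just taken the last pebble and therefore loses → W
n=1: the only move is to 0(W), a W ⇒ L
n=2: can move to 1, which is L ⇒ W
n=3: the only move is to 2(W), a W ⇒ L
n=4: can move to 3, which is L ⇒ W
n=5: can move to 1, which is L ⇒ W
n=6: can move to 1, which is L ⇒ W
n=7: can move to 3, which is L ⇒ W
n=8: can move to 3, which is L ⇒ W
n=9: can move to 3, which is L ⇒ W
n=10: moves to 9(W), 6(W), 5(W), 4(W); every one is W ⇒ L
n=11: can move to 10, which is L ⇒ W
n=12: moves to 11(W), 8(W), 7(W), 6(W); every one is W ⇒ L
n=13: can move to 12, which is L ⇒ W
n=14: can move to 10, which is L ⇒ W
n=15: can move to 10, which is L ⇒ W
n=16: can move to 12, which is L ⇒ W
n=17: can move to 12, which is L ⇒ W
n=18: can move to 12, which is L ⇒ W
n=19: moves to 18(W), 15(W), 14(W), 13(W); every one is W ⇒ L
n=20: can move to 19, which is L ⇒ W
n=21: moves to 20(W), 17(W), 16(W), 15(W); every one is W ⇒ L
n=22: can move to 21, which is L ⇒ W
L entries with 0 ≤ n ≤ 22: n = 1, 3, 10, 12, 19, 21; that makes 6.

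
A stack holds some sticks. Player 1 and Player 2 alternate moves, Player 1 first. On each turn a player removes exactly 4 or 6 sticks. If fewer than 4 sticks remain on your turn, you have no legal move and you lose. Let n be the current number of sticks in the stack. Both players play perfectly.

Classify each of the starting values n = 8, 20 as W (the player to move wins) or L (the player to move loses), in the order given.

8: W, 20: L

Compute win/loss labels from the base case upward. A position with no move is L. Any other position is W if it can reach an L in one move, else L.
n=0: no move → L
n=1: no move → L
n=2: no move → L
n=3: no move → L
n=4: W (go to 0, an L position)
n=5: W (go to 1, an L position)
n=6: W (go to 2, an L position)
n=7: W (go to 3, an L position)
n=8: W (go to 2, an L position)
n=9: W (go to 3, an L position)
n=10: L (options 6(W), 4(W) are all W)
n=11: L (options 7(W), 5(W) are all W)
n=12: L (options 8(W), 6(W) are all W)
n=13: L (options 9(W), 7(W) are all W)
n=14: W (go to 10, an L position)
n=15: W (go to 11, an L position)
n=16: W (go to 12, an L position)
n=17: W (go to 13, an L position)
n=18: W (go to 12, an L position)
n=19: W (go to 13, an L position)
n=20: L (options 16(W), 14(W) are all W)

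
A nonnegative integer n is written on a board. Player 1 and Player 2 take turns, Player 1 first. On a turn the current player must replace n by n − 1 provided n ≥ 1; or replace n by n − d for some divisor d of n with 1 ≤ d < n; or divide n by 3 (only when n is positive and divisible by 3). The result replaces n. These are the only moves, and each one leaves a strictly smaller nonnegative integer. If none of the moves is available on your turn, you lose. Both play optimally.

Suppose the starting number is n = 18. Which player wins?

Compute win/loss labels from the base case upward. A position with no move is L. Any other position is W if it can reach an L in one move, else L.
n=0: no move → L
n=1: reaches L-position 0 → W
n=2: only reaches 1(W), which is W → L
n=3: reaches L-position 2 → W
n=4: reaches L-position 2 → W
n=5: only reaches 4(W), which is W → L
n=6: reaches L-position 2 → W
n=7: only reaches 6(W), which is W → L
n=8: reaches L-position 7 → W
n=9: only reaches 3(W), 6(W), 8(W), all W → L
n=10: reaches L-position 5 → W
n=11: only reaches 10(W), which is W → L
n=12: reaches L-position 9 → W
n=13: only reaches 12(W), which is W → L
n=14: reaches L-position 7 → W
n=15: reaches L-position 5 → W
n=16: only reaches 8(W), 12(W), 14(W), 15(W), all W → L
n=17: reaches L-position 16 → W
n=18: reaches L-position 9 → W
From 18 Player 1 can move to 9, reaching an L position.

Player 1 wins.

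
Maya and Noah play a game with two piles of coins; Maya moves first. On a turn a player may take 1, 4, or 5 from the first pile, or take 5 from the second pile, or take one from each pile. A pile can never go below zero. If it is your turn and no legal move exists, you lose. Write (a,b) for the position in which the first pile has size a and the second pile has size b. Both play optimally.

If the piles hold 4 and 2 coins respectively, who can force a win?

Classify positions by backward induction: terminal positions (no move available) are L. From any other position, the mover wins iff some move reaches an L.
No move ever increases a pile, so every position that can arise here has a ≤ 4 and b ≤ 2; it is enough to label the cells with 0 ≤ a ≤ 4 and 0 ≤ b ≤ 2.
Every move lowers a or b (never raises either), so fill the grid row by row in increasing a, and left to right within a row: each cell's successors are then already labelled.
      b=0  b=1  b=2
a=0:    L    L    L
a=1:    W    W    W
a=2:    L    L    L
a=3:    W    W    W
a=4:    W    W    W
Cells with no legal move (terminal, hence L): (0,0), (0,1), (0,2).
The remaining L cells, each justified by listing all of its moves:
(2,0): L (sole option (1,0)(W) is W)
(2,1): L (options (1,1)(W), (1,0)(W) are all W)
(2,2): L (options (1,2)(W), (1,1)(W) are all W)
Every other cell has at least one move into one of the L cells above, so it is W.
The starting position (4,2) is W: Maya should move to (0,2), handing over an L position.

Maya wins.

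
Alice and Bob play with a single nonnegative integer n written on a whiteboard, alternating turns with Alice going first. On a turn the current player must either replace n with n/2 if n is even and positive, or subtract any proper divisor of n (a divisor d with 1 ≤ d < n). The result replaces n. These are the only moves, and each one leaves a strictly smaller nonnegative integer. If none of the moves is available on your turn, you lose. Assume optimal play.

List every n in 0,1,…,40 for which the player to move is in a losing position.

0, 1, 3, 5, 7, 9, 11, 13, 15, 17, 19, 21, 23, 25, 27, 29, 31, 33, 35, 37, 39

Build the W/L table. Terminal = L. A non-terminal position is W if it has a move to some L; otherwise it is L.
n=0: no move → L
n=1: no move → L
n=2: W (go to 1, an L position)
n=3: L (sole option 2(W) is W)
n=4: W (go to 3, an L position)
n=5: L (sole option 4(W) is W)
n=6: W (go to 3, an L position)
n=7: L (sole option 6(W) is W)
n=8: W (go to 7, an L position)
n=9: L (options 6(W), 8(W) are all W)
n=10: W (go to 5, an L position)
n=11: L (sole option 10(W) is W)
n=12: W (go to 9, an L position)
n=13: L (sole option 12(W) is W)
n=14: W (go to 7, an L position)
n=15: L (options 10(W), 12(W), 14(W) are all W)
n=16: W (go to 15, an L position)
n=17: L (sole option 16(W) is W)
n=18: W (go to 9, an L position)
n=19: L (sole option 18(W) is W)
n=20: W (go to 15, an L position)
n=21: L (options 14(W), 18(W), 20(W) are all W)
n=22: W (go to 11, an L position)
n=23: L (sole option 22(W) is W)
n=24: W (go to 21, an L position)
n=25: L (options 20(W), 24(W) are all W)
n=26: W (go to 13, an L position)
n=27: L (options 18(W), 24(W), 26(W) are all W)
n=28: W (go to 21, an L position)
n=29: L (sole option 28(W) is W)
n=30: W (go to 15, an L position)
n=31: L (sole option 30(W) is W)
n=32: W (go to 31, an L position)
n=33: L (options 22(W), 30(W), 32(W) are all W)
n=34: W (go to 17, an L position)
n=35: L (options 28(W), 30(W), 34(W) are all W)
n=36: W (go to 27, an L position)
n=37: L (sole option 36(W) is W)
n=38: W (go to 19, an L position)
n=39: L (options 26(W), 36(W), 38(W) are all W)
n=40: W (go to 35, an L position)
The losing starting values of n are exactly the entries labelled L in this table (21 of them).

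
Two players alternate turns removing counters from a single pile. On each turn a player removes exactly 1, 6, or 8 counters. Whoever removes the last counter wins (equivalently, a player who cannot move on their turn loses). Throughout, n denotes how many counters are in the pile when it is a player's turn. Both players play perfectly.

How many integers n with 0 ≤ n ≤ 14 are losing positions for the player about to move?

Label each position W (a win for the player to move) or L (a loss). A position with no legal move is L; any other position is W exactly when some move reaches an L, and L when every move reaches a W.
n=0: no move → L
n=1: can move to 0, which is L ⇒ W
n=2: the only move is to 1(W), a W ⇒ L
n=3: can move to 2, which is L ⇒ W
n=4: the only move is to 3(W), a W ⇒ L
n=5: can move to 4, which is L ⇒ W
n=6: can move to 0, which is L ⇒ W
n=7: moves to 6(W), 1(W); every one is W ⇒ L
n=8: can move to 7, which is L ⇒ W
n=9: moves to 8(W), 3(W), 1(W); every one is W ⇒ L
n=10: can move to 9, which is L ⇒ W
n=11: moves to 10(W), 5(W), 3(W); every one is W ⇒ L
n=12: can move to 11, which is L ⇒ W
n=13: can move to 7, which is L ⇒ W
n=14: moves to 13(W), 8(W), 6(W); every one is W ⇒ L
L entries with 0 ≤ n ≤ 14: n = 0, 2, 4, 7, 9, 11, 14; that makes 7.

7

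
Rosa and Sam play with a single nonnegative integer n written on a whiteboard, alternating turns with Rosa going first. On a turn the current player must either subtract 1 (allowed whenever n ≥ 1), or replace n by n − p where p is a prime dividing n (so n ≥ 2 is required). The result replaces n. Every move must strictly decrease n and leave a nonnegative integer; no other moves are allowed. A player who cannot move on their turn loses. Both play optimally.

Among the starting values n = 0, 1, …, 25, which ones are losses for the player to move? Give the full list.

0, 4, 8, 12, 16, 20, 24

Compute win/loss labels from the base case upward. A position with no move is L. Any other position is W if it can reach an L in one move, else L.
n=0: no move → L
n=1: W (go to 0, an L position)
n=2: W (go to 0, an L position)
n=3: W (go to 0, an L position)
n=4: L (options 2(W), 3(W) are all W)
n=5: W (go to 0, an L position)
n=6: W (go to 4, an L position)
n=7: W (go to 0, an L position)
n=8: L (options 6(W), 7(W) are all W)
n=9: W (go to 8, an L position)
n=10: W (go to 8, an L position)
n=11: W (go to 0, an L position)
n=12: L (options 9(W), 10(W), 11(W) are all W)
n=13: W (go to 0, an L position)
n=14: W (go to 12, an L position)
n=15: W (go to 12, an L position)
n=16: L (options 14(W), 15(W) are all W)
n=17: W (go to 0, an L position)
n=18: W (go to 16, an L position)
n=19: W (go to 0, an L position)
n=20: L (options 15(W), 18(W), 19(W) are all W)
n=21: W (go to 20, an L position)
n=22: W (go to 20, an L position)
n=23: W (go to 0, an L position)
n=24: L (options 21(W), 22(W), 23(W) are all W)
n=25: W (go to 20, an L position)
The losing starting values of n are exactly the entries labelled L in this table (7 of them).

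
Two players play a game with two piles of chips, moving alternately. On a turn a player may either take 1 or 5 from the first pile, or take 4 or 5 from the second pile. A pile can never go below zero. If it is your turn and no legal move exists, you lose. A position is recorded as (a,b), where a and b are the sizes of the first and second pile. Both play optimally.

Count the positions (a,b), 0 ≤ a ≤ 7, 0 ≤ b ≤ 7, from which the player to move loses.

Positions with no move are L. A position that does have a move is losing for the player to move precisely when every available move leads to a winning position for the opponent. Fill in the labels:
Every move lowers a or b (never raises either), so fill the grid row by row in increasing a, and left to right within a row: each cell's successors are then already labelled.
      b=0  b=1  b=2  b=3  b=4  b=5  b=6  b=7
a=0:    L    L    L    L    W    W    W    W
a=1:    W    W    W    W    L    L    L    L
a=2:    L    L    L    L    W    W    W    W
a=3:    W    W    W    W    L    L    L    L
a=4:    L    L    L    L    W    W    W    W
a=5:    W    W    W    W    L    L    L    L
a=6:    L    L    L    L    W    W    W    W
a=7:    W    W    W    W    L    L    L    L
Cells with no legal move (terminal, hence L): (0,0), (0,1), (0,2), (0,3).
The remaining L cells, each justified by listing all of its moves:
(1,4): only reaches (0,4)(W), (1,0)(W), all W → L
(1,5): only reaches (0,5)(W), (1,1)(W), (1,0)(W), all W → L
(1,6): only reaches (0,6)(W), (1,2)(W), (1,1)(W), all W → L
(1,7): only reaches (0,7)(W), (1,3)(W), (1,2)(W), all W → L
(2,0): only reaches (1,0)(W), which is W → L
(2,1): only reaches (1,1)(W), which is W → L
(2,2): only reaches (1,2)(W), which is W → L
(2,3): only reaches (1,3)(W), which is W → L
(3,4): only reaches (2,4)(W), (3,0)(W), all W → L
(3,5): only reaches (2,5)(W), (3,1)(W), (3,0)(W), all W → L
(3,6): only reaches (2,6)(W), (3,2)(W), (3,1)(W), all W → L
(3,7): only reaches (2,7)(W), (3,3)(W), (3,2)(W), all W → L
(4,0): only reaches (3,0)(W), which is W → L
(4,1): only reaches (3,1)(W), which is W → L
(4,2): only reaches (3,2)(W), which is W → L
(4,3): only reaches (3,3)(W), which is W → L
(5,4): only reaches (4,4)(W), (0,4)(W), (5,0)(W), all W → L
(5,5): only reaches (4,5)(W), (0,5)(W), (5,1)(W), (5,0)(W), all W → L
(5,6): only reaches (4,6)(W), (0,6)(W), (5,2)(W), (5,1)(W), all W → L
(5,7): only reaches (4,7)(W), (0,7)(W), (5,3)(W), (5,2)(W), all W → L
(6,0): only reaches (5,0)(W), (1,0)(W), all W → L
(6,1): only reaches (5,1)(W), (1,1)(W), all W → L
(6,2): only reaches (5,2)(W), (1,2)(W), all W → L
(6,3): only reaches (5,3)(W), (1,3)(W), all W → L
(7,4): only reaches (6,4)(W), (2,4)(W), (7,0)(W), all W → L
(7,5): only reaches (6,5)(W), (2,5)(W), (7,1)(W), (7,0)(W), all W → L
(7,6): only reaches (6,6)(W), (2,6)(W), (7,2)(W), (7,1)(W), all W → L
(7,7): only reaches (6,7)(W), (2,7)(W), (7,3)(W), (7,2)(W), all W → L
Every other cell has at least one move into one of the L cells above, so it is W.
L cells per row: a=0: 4, a=1: 4, a=2: 4, a=3: 4, a=4: 4, a=5: 4, a=6: 4, a=7: 4; total 32.

32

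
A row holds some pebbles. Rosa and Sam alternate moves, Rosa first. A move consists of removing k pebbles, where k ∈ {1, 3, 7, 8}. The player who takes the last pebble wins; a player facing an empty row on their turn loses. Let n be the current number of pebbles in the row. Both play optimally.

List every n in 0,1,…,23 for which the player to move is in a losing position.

Positions with no move are L. A position that does have a move is losing for the player to move precisely when every available move leads to a winning position for the opponent. Fill in the labels:
n=0: no move → L
n=1: reaches L-position 0 → W
n=2: only reaches 1(W), which is W → L
n=3: reaches L-position 2 → W
n=4: only reaches 3(W), 1(W), all W → L
n=5: reaches L-position 4 → W
n=6: only reaches 5(W), 3(W), all W → L
n=7: reaches L-position 6 → W
n=8: reaches L-position 0 → W
n=9: reaches L-position 6 → W
n=10: reaches L-position 2 → W
n=11: reaches L-position 4 → W
n=12: reaches L-position 4 → W
n=13: reaches L-position 6 → W
n=14: reaches L-position 6 → W
n=15: only reaches 14(W), 12(W), 8(W), 7(W), all W → L
n=16: reaches L-position 15 → W
n=17: only reaches 16(W), 14(W), 10(W), 9(W), all W → L
n=18: reaches L-position 17 → W
n=19: only reaches 18(W), 16(W), 12(W), 11(W), all W → L
n=20: reaches L-position 19 → W
n=21: only reaches 20(W), 18(W), 14(W), 13(W), all W → L
n=22: reaches L-position 21 → W
n=23: reaches L-position 15 → W
Reading off the rows marked L gives the requested list; there are 8 such values of n.

0, 2, 4, 6, 15, 17, 19, 21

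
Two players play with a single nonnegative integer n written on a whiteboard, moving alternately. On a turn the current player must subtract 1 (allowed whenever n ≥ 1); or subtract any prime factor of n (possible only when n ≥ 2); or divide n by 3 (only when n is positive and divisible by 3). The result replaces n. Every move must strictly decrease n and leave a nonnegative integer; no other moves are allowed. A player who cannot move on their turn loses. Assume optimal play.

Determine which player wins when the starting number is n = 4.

The second player wins.

Compute win/loss labels from the base case upward. A position with no move is L. Any other position is W if it can reach an L in one move, else L.
n=0: no move → L
n=1: reaches L-position 0 → W
n=2: reaches L-position 0 → W
n=3: reaches L-position 0 → W
n=4: only reaches 2(W), 3(W), all W → L
Every move from 4 reaches a W position, so the mover loses.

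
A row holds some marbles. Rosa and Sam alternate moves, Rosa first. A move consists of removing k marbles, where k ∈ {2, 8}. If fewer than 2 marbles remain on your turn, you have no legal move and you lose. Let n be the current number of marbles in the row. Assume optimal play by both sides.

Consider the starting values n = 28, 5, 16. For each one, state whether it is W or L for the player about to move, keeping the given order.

Work bottom-up. With no move the player to move loses. Otherwise the position is W if at least one move leads to an L position for the opponent, and L if every move leads to a W.
n=0: no move → L
n=1: no move → L
n=2: W (go to 0, an L position)
n=3: W (go to 1, an L position)
n=4: L (sole option 2(W) is W)
n=5: L (sole option 3(W) is W)
n=6: W (go to 4, an L position)
n=7: W (go to 5, an L position)
n=8: W (go to 0, an L position)
n=9: W (go to 1, an L position)
n=10: L (options 8(W), 2(W) are all W)
n=11: L (options 9(W), 3(W) are all W)
n=12: W (go to 10, an L position)
n=13: W (go to 11, an L position)
n=14: L (options 12(W), 6(W) are all W)
n=15: L (options 13(W), 7(W) are all W)
n=16: W (go to 14, an L position)
n=17: W (go to 15, an L position)
n=18: W (go to 10, an L position)
n=19: W (go to 11, an L position)
n=20: L (options 18(W), 12(W) are all W)
n=21: L (options 19(W), 13(W) are all W)
n=22: W (go to 20, an L position)
n=23: W (go to 21, an L position)
n=24: L (options 22(W), 16(W) are all W)
n=25: L (options 23(W), 17(W) are all W)
n=26: W (go to 24, an L position)
n=27: W (go to 25, an L position)
n=28: W (go to 20, an L position)

28: W, 5: L, 16: W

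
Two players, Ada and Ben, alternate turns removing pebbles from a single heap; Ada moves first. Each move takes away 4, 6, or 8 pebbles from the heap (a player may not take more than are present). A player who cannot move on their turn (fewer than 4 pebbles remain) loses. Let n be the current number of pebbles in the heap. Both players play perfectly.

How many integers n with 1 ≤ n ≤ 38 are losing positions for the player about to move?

Build the W/L table. Terminal = L. A non-terminal position is W if it has a move to some L; otherwise it is L.
n=0: no move → L
n=1: no move → L
n=2: no move → L
n=3: no move → L
n=4: reaches L-position 0 → W
n=5: reaches L-position 1 → W
n=6: reaches L-position 2 → W
n=7: reaches L-position 3 → W
n=8: reaches L-position 2 → W
n=9: reaches L-position 3 → W
n=10: reaches L-position 2 → W
n=11: reaches L-position 3 → W
n=12: only reaches 8(W), 6(W), 4(W), all W → L
n=13: only reaches 9(W), 7(W), 5(W), all W → L
n=14: only reaches 10(W), 8(W), 6(W), all W → L
n=15: only reaches 11(W), 9(W), 7(W), all W → L
n=16: reaches L-position 12 → W
n=17: reaches L-position 13 → W
n=18: reaches L-position 14 → W
n=19: reaches L-position 15 → W
n=20: reaches L-position 14 → W
n=21: reaches L-position 15 → W
n=22: reaches L-position 14 → W
n=23: reaches L-position 15 → W
n=24: only reaches 20(W), 18(W), 16(W), all W → L
n=25: only reaches 21(W), 19(W), 17(W), all W → L
n=26: only reaches 22(W), 20(W), 18(W), all W → L
n=27: only reaches 23(W), 21(W), 19(W), all W → L
n=28: reaches L-position 24 → W
n=29: reaches L-position 25 → W
n=30: reaches L-position 26 → W
n=31: reaches L-position 27 → W
n=32: reaches L-position 26 → W
n=33: reaches L-position 27 → W
n=34: reaches L-position 26 → W
n=35: reaches L-position 27 → W
n=36: only reaches 32(W), 30(W), 28(W), all W → L
n=37: only reaches 33(W), 31(W), 29(W), all W → L
n=38: only reaches 34(W), 32(W), 30(W), all W → L
L entries with 1 ≤ n ≤ 38 (n=0 is outside the asked range and is not counted): n = 1, 2, 3, 12, 13, 14, 15, 24, 25, 26, 27, 36, 37, 38; that makes 14.

14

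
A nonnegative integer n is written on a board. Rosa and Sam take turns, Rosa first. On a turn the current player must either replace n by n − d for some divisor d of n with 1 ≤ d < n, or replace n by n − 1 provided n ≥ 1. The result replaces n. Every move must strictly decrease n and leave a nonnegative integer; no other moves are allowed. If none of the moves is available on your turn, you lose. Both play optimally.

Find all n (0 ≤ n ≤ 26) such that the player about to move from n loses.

Use the standard recursion: the mover loses at a terminal position; elsewhere, the mover wins exactly when some move hands the opponent an L position.
n=0: no move → L
n=1: reaches L-position 0 → W
n=2: only reaches 1(W), which is W → L
n=3: reaches L-position 2 → W
n=4: reaches L-position 2 → W
n=5: only reaches 4(W), which is W → L
n=6: reaches L-position 5 → W
n=7: only reaches 6(W), which is W → L
n=8: reaches L-position 7 → W
n=9: only reaches 6(W), 8(W), all W → L
n=10: reaches L-position 5 → W
n=11: only reaches 10(W), which is W → L
n=12: reaches L-position 9 → W
n=13: only reaches 12(W), which is W → L
n=14: reaches L-position 7 → W
n=15: only reaches 10(W), 12(W), 14(W), all W → L
n=16: reaches L-position 15 → W
n=17: only reaches 16(W), which is W → L
n=18: reaches L-position 9 → W
n=19: only reaches 18(W), which is W → L
n=20: reaches L-position 15 → W
n=21: only reaches 14(W), 18(W), 20(W), all W → L
n=22: reaches L-position 11 → W
n=23: only reaches 22(W), which is W → L
n=24: reaches L-position 21 → W
n=25: only reaches 20(W), 24(W), all W → L
n=26: reaches L-position 13 → W
Reading off the rows marked L gives the requested list; there are 13 such values of n.

0, 2, 5, 7, 9, 11, 13, 15, 17, 19, 21, 23, 25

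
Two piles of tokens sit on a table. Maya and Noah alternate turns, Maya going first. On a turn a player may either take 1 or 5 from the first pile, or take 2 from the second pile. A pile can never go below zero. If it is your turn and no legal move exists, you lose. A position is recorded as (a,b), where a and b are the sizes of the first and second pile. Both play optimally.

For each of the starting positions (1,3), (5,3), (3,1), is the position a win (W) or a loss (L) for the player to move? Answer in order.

Classify positions by backward induction: terminal positions (no move available) are L. From any other position, the mover wins iff some move reaches an L.
No move ever increases a pile, so every position that can arise here has a ≤ 5 and b ≤ 3; it is enough to label the cells with 0 ≤ a ≤ 5 and 0 ≤ b ≤ 3.
Every move lowers a or b (never raises either), so fill the grid row by row in increasing a, and left to right within a row: each cell's successors are then already labelled.
      b=0  b=1  b=2  b=3
a=0:    L    L    W    W
a=1:    W    W    L    L
a=2:    L    L    W    W
a=3:    W    W    L    L
a=4:    L    L    W    W
a=5:    W    W    L    L
Cells with no legal move (terminal, hence L): (0,0), (0,1).
The remaining L cells, each justified by listing all of its moves:
(1,2): L (options (0,2)(W), (1,0)(W) are all W)
(1,3): L (options (0,3)(W), (1,1)(W) are all W)
(2,0): L (sole option (1,0)(W) is W)
(2,1): L (sole option (1,1)(W) is W)
(3,2): L (options (2,2)(W), (3,0)(W) are all W)
(3,3): L (options (2,3)(W), (3,1)(W) are all W)
(4,0): L (sole option (3,0)(W) is W)
(4,1): L (sole option (3,1)(W) is W)
(5,2): L (options (4,2)(W), (0,2)(W), (5,0)(W) are all W)
(5,3): L (options (4,3)(W), (0,3)(W), (5,1)(W) are all W)
Every other cell has at least one move into one of the L cells above, so it is W.
(1,3): one of the L cells justified above, so L
(5,3): one of the L cells justified above, so L
(3,1): the move to (2,1) reaches an L cell, so W

(1,3): L, (5,3): L, (3,1): W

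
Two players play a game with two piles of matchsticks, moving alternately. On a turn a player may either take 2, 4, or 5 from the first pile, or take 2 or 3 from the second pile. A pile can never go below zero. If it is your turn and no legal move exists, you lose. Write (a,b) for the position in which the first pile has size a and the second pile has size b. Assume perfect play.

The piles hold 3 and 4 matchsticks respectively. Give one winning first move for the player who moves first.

Move to (3,2).

Positions with no move are L. A position that does have a move is losing for the player to move precisely when every available move leads to a winning position for the opponent. Fill in the labels:
No move ever increases a pile, so every position that can arise here has a ≤ 3 and b ≤ 4; it is enough to label the cells with 0 ≤ a ≤ 3 and 0 ≤ b ≤ 4.
Every move lowers a or b (never raises either), so fill the grid row by row in increasing a, and left to right within a row: each cell's successors are then already labelled.
      b=0  b=1  b=2  b=3  b=4
a=0:    L    L    W    W    W
a=1:    L    L    W    W    W
a=2:    W    W    L    L    W
a=3:    W    W    L    L    W
Cells with no legal move (terminal, hence L): (0,0), (0,1), (1,0), (1,1).
The remaining L cells, each justified by listing all of its moves:
(2,2): moves to (0,2)(W), (2,0)(W); every one is W ⇒ L
(2,3): moves to (0,3)(W), (2,1)(W), (2,0)(W); every one is W ⇒ L
(3,2): moves to (1,2)(W), (3,0)(W); every one is W ⇒ L
(3,3): moves to (1,3)(W), (3,1)(W), (3,0)(W); every one is W ⇒ L
Every other cell has at least one move into one of the L cells above, so it is W.
From (3,4), the L positions reachable in one move are: (3,2).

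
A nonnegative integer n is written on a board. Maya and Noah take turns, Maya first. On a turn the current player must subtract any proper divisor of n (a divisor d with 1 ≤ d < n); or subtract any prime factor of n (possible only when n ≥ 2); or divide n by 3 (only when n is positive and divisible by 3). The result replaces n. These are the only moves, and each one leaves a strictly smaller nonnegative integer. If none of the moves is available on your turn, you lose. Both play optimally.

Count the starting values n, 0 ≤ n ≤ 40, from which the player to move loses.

10

Classify positions by backward induction: terminal positions (no move available) are L. From any other position, the mover wins iff some move reaches an L.
n=0: no move → L
n=1: no move → L
n=2: reaches L-position 0 → W
n=3: reaches L-position 0 → W
n=4: only reaches 2(W), 3(W), all W → L
n=5: reaches L-position 0 → W
n=6: reaches L-position 4 → W
n=7: reaches L-position 0 → W
n=8: reaches L-position 4 → W
n=9: only reaches 3(W), 6(W), 8(W), all W → L
n=10: reaches L-position 9 → W
n=11: reaches L-position 0 → W
n=12: reaches L-position 4 → W
n=13: reaches L-position 0 → W
n=14: only reaches 7(W), 12(W), 13(W), all W → L
n=15: reaches L-position 14 → W
n=16: reaches L-position 14 → W
n=17: reaches L-position 0 → W
n=18: reaches L-position 9 → W
n=19: reaches L-position 0 → W
n=20: only reaches 10(W), 15(W), 16(W), 18(W), 19(W), all W → L
n=21: reaches L-position 14 → W
n=22: reaches L-position 20 → W
n=23: reaches L-position 0 → W
n=24: reaches L-position 20 → W
n=25: reaches L-position 20 → W
n=26: only reaches 13(W), 24(W), 25(W), all W → L
n=27: reaches L-position 9 → W
n=28: reaches L-position 14 → W
n=29: reaches L-position 0 → W
n=30: reaches L-position 20 → W
n=31: reaches L-position 0 → W
n=32: only reaches 16(W), 24(W), 28(W), 30(W), 31(W), all W → L
n=33: reaches L-position 32 → W
n=34: reaches L-position 32 → W
n=35: only reaches 28(W), 30(W), 34(W), all W → L
n=36: reaches L-position 32 → W
n=37: reaches L-position 0 → W
n=38: only reaches 19(W), 36(W), 37(W), all W → L
n=39: reaches L-position 26 → W
n=40: reaches L-position 20 → W
L entries with 0 ≤ n ≤ 40: n = 0, 1, 4, 9, 14, 20, 26, 32, 35, 38; that makes 10.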